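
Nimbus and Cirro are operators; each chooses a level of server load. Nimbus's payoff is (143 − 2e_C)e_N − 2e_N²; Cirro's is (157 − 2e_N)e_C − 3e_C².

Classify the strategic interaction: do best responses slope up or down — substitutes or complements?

strategic substitutes

Expanding Nimbus's payoff: 143e_N − 2e_Ce_N − 2e_N².
∂π/∂e_N = 143 − 2e_C − 4e_N = 0, so e_N = 35.75 − 0.5e_C.
The best-response slope de_N/de_C = −0.5 < 0: the reaction function is downward-sloping, so the choices are strategic substitutes.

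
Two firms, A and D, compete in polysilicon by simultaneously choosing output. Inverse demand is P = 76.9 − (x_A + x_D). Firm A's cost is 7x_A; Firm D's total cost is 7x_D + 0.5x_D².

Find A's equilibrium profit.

Firm A's profit: π = x_A(76.9 − (x_A + x_D)) − 7x_A.
∂π/∂x_A = 69.9 − 2x_A − x_D = 0, so x_A = 34.95 − 0.5x_D.
For D: ∂π/∂x_D = 69.9 − 3x_D − x_A = 0 ⇒ x_D = 23.3 − (1/3)x_A.
Plugging x_D into A's best response: x_A = 34.95 − 0.5(23.3 − (1/3)x_A) ⇒ (5/6)x_A = 23.3, so x_A = 27.96.
Then x_D = 23.3 − (1/3)·27.96 = 13.98.
Price P = 76.9 − 41.94 = 34.96.
A's profit: (34.96 − 7)·27.96 = 781.7616.

781.7616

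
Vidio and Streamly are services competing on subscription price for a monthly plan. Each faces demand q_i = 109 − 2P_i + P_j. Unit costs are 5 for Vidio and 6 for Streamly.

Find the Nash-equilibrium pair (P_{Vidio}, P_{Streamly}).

Vidio's profit: π = (P_{Vidio} − 5)(109 − 2P_{Vidio} + P_{Streamly}).
∂π/∂P_{Vidio} = 119 − 4P_{Vidio} + P_{Streamly} = 0 ⇒ P_{Vidio} = 29.75 + 0.25P_{Streamly}.
Similarly P_{Streamly} = 30.25 + 0.25P_{Vidio}.
Solving the two reaction functions simultaneously: (1 − (0.25)(0.25))P_{Vidio} = 29.75 + 0.25·30.25, so 0.9375P_{Vidio} = 37.3125 and P_{Vidio} = 39.8.
Then P_{Streamly} = 30.25 + 0.25·39.8 = 40.2.

39.8, 40.2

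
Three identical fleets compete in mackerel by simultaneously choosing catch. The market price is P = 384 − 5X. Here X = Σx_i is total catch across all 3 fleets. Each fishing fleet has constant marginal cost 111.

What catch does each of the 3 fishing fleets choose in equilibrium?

13.65

A representative fishing fleet's profit is π_i = x_i(384 − 5X) − 111x_i, with X = x_i + Σ_{j≠i} x_j.
First-order condition: 273 − 10x_i − 5Σ_{j≠i} x_j = 0.
Imposing symmetry (x_j = x for all j) turns Σ_{j≠i} x_j into 2x, so 273 = 20x and x = 13.65.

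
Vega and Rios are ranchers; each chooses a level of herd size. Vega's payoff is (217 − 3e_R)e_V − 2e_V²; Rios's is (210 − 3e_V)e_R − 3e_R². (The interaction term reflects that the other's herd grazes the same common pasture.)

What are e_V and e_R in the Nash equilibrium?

Expanding Vega's payoff: 217e_V − 3e_Re_V − 2e_V².
∂π/∂e_V = 217 − 3e_R − 4e_V = 0, so e_V = 54.25 − 0.75e_R.
Likewise for Rios: e_R = 35 − 0.5e_V.
Substituting the second reaction function into the first: e_V = 54.25 − 0.75(35 − 0.5e_V), which gives 0.625e_V = 28 ⇒ e_V = 44.8.
Then e_R = 35 − 0.5·44.8 = 12.6.

44.8, 12.6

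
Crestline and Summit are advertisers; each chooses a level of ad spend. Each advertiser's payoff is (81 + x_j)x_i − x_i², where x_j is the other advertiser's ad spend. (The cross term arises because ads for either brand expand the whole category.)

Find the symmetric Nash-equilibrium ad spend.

81

Crestline's payoff is (81 + x_S)x_C − x_C².
∂π/∂x_C = 81 + x_S − 2x_C = 0, so x_C = 40.5 + 0.5x_S.
Setting x_C = x_S in the reaction function: x_C = 40.5 + 0.5x_C, so x_C = 40.5 / 0.5 = 81.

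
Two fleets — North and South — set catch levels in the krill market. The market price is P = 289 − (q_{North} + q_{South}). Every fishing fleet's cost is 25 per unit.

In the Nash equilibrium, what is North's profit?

Fishing fleet North's profit: π = q_{North}(289 − (q_{North} + q_{South})) − 25q_{North}.
∂π/∂q_{North} = 264 − 2q_{North} − q_{South} = 0, so q_{North} = 132 − 0.5q_{South}.
Setting q_{North} = q_{South} in the reaction function: q_{North} = 132 − 0.5q_{North}, so q_{North} = 132 / 1.5 = 88.
Price P = 289 − 176 = 113.
North's profit: (113 − 25)·88 = 7744.

7744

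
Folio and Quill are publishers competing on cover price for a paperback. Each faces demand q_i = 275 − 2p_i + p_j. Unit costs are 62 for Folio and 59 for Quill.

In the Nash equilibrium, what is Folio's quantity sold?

141.2

Folio's profit: π = (p_{Folio} − 62)(275 − 2p_{Folio} + p_{Quill}).
∂π/∂p_{Folio} = 399 − 4p_{Folio} + p_{Quill} = 0 ⇒ p_{Folio} = 99.75 + 0.25p_{Quill}.
Similarly p_{Quill} = 98.25 + 0.25p_{Folio}.
Plugging p_{Quill} into Folio's best response: p_{Folio} = 99.75 + 0.25(98.25 + 0.25p_{Folio}) ⇒ 0.9375p_{Folio} = 124.3125, so p_{Folio} = 132.6.
Then p_{Quill} = 98.25 + 0.25·132.6 = 131.4.
q_{Folio} = 275 − 2·132.6 + 131.4 = 141.2.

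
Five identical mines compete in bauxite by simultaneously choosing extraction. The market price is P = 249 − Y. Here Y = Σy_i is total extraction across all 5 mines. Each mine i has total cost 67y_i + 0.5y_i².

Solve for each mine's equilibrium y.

26

A representative mine's profit is π_i = y_i(249 − Y) − 67y_i − 0.5y_i², with Y = y_i + Σ_{j≠i} y_j.
First-order condition: 182 − 3y_i − Σ_{j≠i} y_j = 0.
Imposing symmetry (y_j = y for all j) turns Σ_{j≠i} y_j into 4y, so 182 = 7y and y = 26.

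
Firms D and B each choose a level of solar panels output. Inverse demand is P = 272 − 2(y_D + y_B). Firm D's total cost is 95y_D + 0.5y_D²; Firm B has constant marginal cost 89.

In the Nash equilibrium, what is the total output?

56.4375

Firm D's profit: π = y_D(272 − 2(y_D + y_B)) − 95y_D − 0.5y_D².
∂π/∂y_D = 177 − 5y_D − 2y_B = 0, so y_D = 35.4 − 0.4y_B.
For B: ∂π/∂y_B = 183 − 4y_B − 2y_D = 0 ⇒ y_B = 45.75 − 0.5y_D.
Substituting the second reaction function into the first: y_D = 35.4 − 0.4(45.75 − 0.5y_D), which gives 0.8y_D = 17.1 ⇒ y_D = 21.375.
Then y_B = 45.75 − 0.5·21.375 = 35.0625.
Total output: 21.375 + 35.0625 = 56.4375.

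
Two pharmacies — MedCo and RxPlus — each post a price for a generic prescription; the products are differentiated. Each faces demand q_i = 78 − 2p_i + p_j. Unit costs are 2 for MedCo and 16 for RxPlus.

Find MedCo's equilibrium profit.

MedCo's profit: π = (p_{MedCo} − 2)(78 − 2p_{MedCo} + p_{RxPlus}).
∂π/∂p_{MedCo} = 82 − 4p_{MedCo} + p_{RxPlus} = 0 ⇒ p_{MedCo} = 20.5 + 0.25p_{RxPlus}.
Similarly p_{RxPlus} = 27.5 + 0.25p_{MedCo}.
Plugging p_{RxPlus} into MedCo's best response: p_{MedCo} = 20.5 + 0.25(27.5 + 0.25p_{MedCo}) ⇒ 0.9375p_{MedCo} = 27.375, so p_{MedCo} = 29.2.
Then p_{RxPlus} = 27.5 + 0.25·29.2 = 34.8.
q_{MedCo} = 78 − 2·29.2 + 34.8 = 54.4.
Profit = (29.2 − 2)·54.4 = 1479.68.

1479.68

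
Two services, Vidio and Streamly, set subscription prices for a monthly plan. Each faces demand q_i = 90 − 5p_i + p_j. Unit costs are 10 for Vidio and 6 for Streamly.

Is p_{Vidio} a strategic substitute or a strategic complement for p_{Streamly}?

strategic complements

Vidio's profit: π = (p_{Vidio} − 10)(90 − 5p_{Vidio} + p_{Streamly}).
∂π/∂p_{Vidio} = 140 − 10p_{Vidio} + p_{Streamly} = 0 ⇒ p_{Vidio} = 14 + 0.1p_{Streamly}.
The best-response slope dp_{Vidio}/dp_{Streamly} = 0.1 > 0: the reaction function is upward-sloping, so the choices are strategic complements.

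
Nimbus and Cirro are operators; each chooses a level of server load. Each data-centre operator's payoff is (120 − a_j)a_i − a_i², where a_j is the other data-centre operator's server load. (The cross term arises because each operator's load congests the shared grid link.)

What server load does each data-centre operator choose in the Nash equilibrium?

40

Nimbus's payoff is (120 − a_C)a_N − a_N².
∂π/∂a_N = 120 − a_C − 2a_N = 0, so a_N = 60 − 0.5a_C.
The game is symmetric, so in equilibrium a_C = a_N: the reaction function gives 1.5a_N = 60, hence a_N = 40.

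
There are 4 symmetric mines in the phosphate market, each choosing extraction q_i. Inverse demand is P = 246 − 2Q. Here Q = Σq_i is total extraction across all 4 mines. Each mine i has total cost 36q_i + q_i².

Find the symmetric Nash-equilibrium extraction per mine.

17.5

A representative mine's profit is π_i = q_i(246 − 2Q) − 36q_i − q_i², with Q = q_i + Σ_{j≠i} q_j.
First-order condition: 210 − 6q_i − 2Σ_{j≠i} q_j = 0.
In a symmetric equilibrium every mine chooses the same q, so Σ_{j≠i} q_j = 3q. The condition becomes 210 − 12q = 0, giving q = 210/12 = 17.5.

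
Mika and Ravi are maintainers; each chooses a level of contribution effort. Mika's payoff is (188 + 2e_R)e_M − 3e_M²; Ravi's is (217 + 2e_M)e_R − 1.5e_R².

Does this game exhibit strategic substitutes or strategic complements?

Expanding Mika's payoff: 188e_M + 2e_Re_M − 3e_M².
∂π/∂e_M = 188 + 2e_R − 6e_M = 0, so e_M = 94/3 + (1/3)e_R.
The best-response slope de_M/de_R = 1/3 > 0: the reaction function is upward-sloping, so the choices are strategic complements.

strategic complements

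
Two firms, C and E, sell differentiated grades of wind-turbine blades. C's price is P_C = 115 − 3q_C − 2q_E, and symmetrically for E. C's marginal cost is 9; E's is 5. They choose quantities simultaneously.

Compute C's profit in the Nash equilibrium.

Firm C's profit: π = q_C(115 − 3q_C − 2q_E) − 9q_C.
∂π/∂q_C = 106 − 6q_C − 2q_E = 0 ⇒ q_C = 53/3 − (1/3)q_E.
Similarly q_E = 55/3 − (1/3)q_C.
Solving the two reaction functions simultaneously: (1 − (−1/3)(−1/3))q_C = 53/3 − (1/3)·(55/3), so (8/9)q_C = 104/9 and q_C = 13.
Then q_E = 55/3 − (1/3)·13 = 14.
P_C = 115 − 3·13 − 2·14 = 48.
Profit = (48 − 9)·13 = 507.

507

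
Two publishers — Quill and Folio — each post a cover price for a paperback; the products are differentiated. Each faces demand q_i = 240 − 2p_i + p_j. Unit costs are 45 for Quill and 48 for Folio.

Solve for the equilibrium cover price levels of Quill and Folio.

Quill's profit: π = (p_{Quill} − 45)(240 − 2p_{Quill} + p_{Folio}).
∂π/∂p_{Quill} = 330 − 4p_{Quill} + p_{Folio} = 0 ⇒ p_{Quill} = 82.5 + 0.25p_{Folio}.
Similarly p_{Folio} = 84 + 0.25p_{Quill}.
Solving the two reaction functions simultaneously: (1 − (0.25)(0.25))p_{Quill} = 82.5 + 0.25·84, so 0.9375p_{Quill} = 103.5 and p_{Quill} = 110.4.
Then p_{Folio} = 84 + 0.25·110.4 = 111.6.

110.4, 111.6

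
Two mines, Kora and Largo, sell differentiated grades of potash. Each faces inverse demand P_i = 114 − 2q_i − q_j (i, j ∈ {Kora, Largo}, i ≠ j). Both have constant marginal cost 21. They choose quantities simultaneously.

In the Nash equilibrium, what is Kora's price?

58.2

Mine Kora's profit: π = q_{Kora}(114 − 2q_{Kora} − q_{Largo}) − 21q_{Kora}.
∂π/∂q_{Kora} = 93 − 4q_{Kora} − q_{Largo} = 0 ⇒ q_{Kora} = 23.25 − 0.25q_{Largo}.
Setting q_{Kora} = q_{Largo} in the reaction function: q_{Kora} = 23.25 − 0.25q_{Kora}, so q_{Kora} = 23.25 / 1.25 = 18.6.
P_{Kora} = 114 − 2·18.6 − 18.6 = 58.2.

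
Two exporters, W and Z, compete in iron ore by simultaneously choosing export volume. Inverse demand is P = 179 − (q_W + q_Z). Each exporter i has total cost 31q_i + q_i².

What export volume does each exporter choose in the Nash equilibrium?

29.6

Exporter W's profit: π = q_W(179 − (q_W + q_Z)) − 31q_W − q_W².
∂π/∂q_W = 148 − 4q_W − q_Z = 0, so q_W = 37 − 0.25q_Z.
Setting q_W = q_Z in the reaction function: q_W = 37 − 0.25q_W, so q_W = 37 / 1.25 = 29.6.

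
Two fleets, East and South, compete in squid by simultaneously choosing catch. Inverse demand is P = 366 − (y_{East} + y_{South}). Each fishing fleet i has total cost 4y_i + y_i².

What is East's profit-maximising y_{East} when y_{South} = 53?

77.25

Fishing fleet East's profit: π = y_{East}(366 − (y_{East} + y_{South})) − 4y_{East} − y_{East}².
∂π/∂y_{East} = 362 − 4y_{East} − y_{South} = 0, so y_{East} = 90.5 − 0.25y_{South}.
At y_{South} = 53: y_{East} = 90.5 − 0.25·53 = 77.25.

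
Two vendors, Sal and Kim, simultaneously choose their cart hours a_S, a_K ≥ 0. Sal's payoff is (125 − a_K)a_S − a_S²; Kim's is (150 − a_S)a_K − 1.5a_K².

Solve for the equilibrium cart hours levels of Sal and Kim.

Expanding Sal's payoff: 125a_S − a_Ka_S − a_S².
∂π/∂a_S = 125 − a_K − 2a_S = 0, so a_S = 62.5 − 0.5a_K.
Likewise for Kim: a_K = 50 − (1/3)a_S.
Substituting the second reaction function into the first: a_S = 62.5 − 0.5(50 − (1/3)a_S), which gives (5/6)a_S = 37.5 ⇒ a_S = 45.
Then a_K = 50 − (1/3)·45 = 35.

45, 35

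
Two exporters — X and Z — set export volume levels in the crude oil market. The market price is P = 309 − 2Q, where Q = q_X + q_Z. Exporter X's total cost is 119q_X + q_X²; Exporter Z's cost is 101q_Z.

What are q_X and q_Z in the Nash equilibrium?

Exporter X's profit: π = q_X(309 − 2(q_X + q_Z)) − 119q_X − q_X².
∂π/∂q_X = 190 − 6q_X − 2q_Z = 0, so q_X = 95/3 − (1/3)q_Z.
For Z: ∂π/∂q_Z = 208 − 4q_Z − 2q_X = 0 ⇒ q_Z = 52 − 0.5q_X.
Substituting the second reaction function into the first: q_X = 95/3 − (1/3)(52 − 0.5q_X), which gives (5/6)q_X = 43/3 ⇒ q_X = 17.2.
Then q_Z = 52 − 0.5·17.2 = 43.4.

17.2, 43.4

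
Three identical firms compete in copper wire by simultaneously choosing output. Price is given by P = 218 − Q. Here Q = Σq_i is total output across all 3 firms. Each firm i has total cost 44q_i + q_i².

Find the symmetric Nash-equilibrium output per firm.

A representative firm's profit is π_i = q_i(218 − Q) − 44q_i − q_i², with Q = q_i + Σ_{j≠i} q_j.
First-order condition: 174 − 4q_i − Σ_{j≠i} q_j = 0.
Imposing symmetry (q_j = q for all j) turns Σ_{j≠i} q_j into 2q, so 174 = 6q and q = 29.

29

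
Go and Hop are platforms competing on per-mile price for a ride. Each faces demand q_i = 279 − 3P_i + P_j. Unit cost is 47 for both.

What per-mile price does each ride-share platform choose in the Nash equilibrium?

84

Go's profit: π = (P_{Go} − 47)(279 − 3P_{Go} + P_{Hop}).
∂π/∂P_{Go} = 420 − 6P_{Go} + P_{Hop} = 0 ⇒ P_{Go} = 70 + (1/6)P_{Hop}.
By symmetry P_{Hop} = P_{Go}; substituting into the reaction function, (5/6)P_{Go} = 70 and P_{Go} = 84.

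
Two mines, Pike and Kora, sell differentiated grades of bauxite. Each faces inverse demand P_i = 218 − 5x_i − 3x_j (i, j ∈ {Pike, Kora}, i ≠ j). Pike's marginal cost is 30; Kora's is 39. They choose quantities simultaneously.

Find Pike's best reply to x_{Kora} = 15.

14.3

Mine Pike's profit: π = x_{Pike}(218 − 5x_{Pike} − 3x_{Kora}) − 30x_{Pike}.
∂π/∂x_{Pike} = 188 − 10x_{Pike} − 3x_{Kora} = 0 ⇒ x_{Pike} = 18.8 − 0.3x_{Kora}.
At x_{Kora} = 15: x_{Pike} = 18.8 − 0.3·15 = 14.3.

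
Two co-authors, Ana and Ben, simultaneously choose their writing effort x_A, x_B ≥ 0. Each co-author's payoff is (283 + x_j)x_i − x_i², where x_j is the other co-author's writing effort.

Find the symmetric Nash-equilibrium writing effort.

Ana's payoff is (283 + x_B)x_A − x_A².
∂π/∂x_A = 283 + x_B − 2x_A = 0, so x_A = 141.5 + 0.5x_B.
By symmetry x_B = x_A; substituting into the reaction function, 0.5x_A = 141.5 and x_A = 283.

283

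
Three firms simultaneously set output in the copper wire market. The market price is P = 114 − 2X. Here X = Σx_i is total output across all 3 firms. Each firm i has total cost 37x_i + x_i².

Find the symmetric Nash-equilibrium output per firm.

A representative firm's profit is π_i = x_i(114 − 2X) − 37x_i − x_i², with X = x_i + Σ_{j≠i} x_j.
First-order condition: 77 − 6x_i − 2Σ_{j≠i} x_j = 0.
With identical firms, set every x_j = x: then 77 − 6x − 4x = 0, i.e. x = 77/10 = 7.7.

7.7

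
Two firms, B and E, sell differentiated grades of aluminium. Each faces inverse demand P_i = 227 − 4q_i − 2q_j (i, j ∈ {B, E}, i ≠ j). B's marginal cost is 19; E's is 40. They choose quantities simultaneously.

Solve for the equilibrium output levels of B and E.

Firm B's profit: π = q_B(227 − 4q_B − 2q_E) − 19q_B.
∂π/∂q_B = 208 − 8q_B − 2q_E = 0 ⇒ q_B = 26 − 0.25q_E.
Similarly q_E = 23.375 − 0.25q_B.
Substituting the second reaction function into the first: q_B = 26 − 0.25(23.375 − 0.25q_B), which gives 0.9375q_B = 645/32 ⇒ q_B = 21.5.
Then q_E = 23.375 − 0.25·21.5 = 18.

21.5, 18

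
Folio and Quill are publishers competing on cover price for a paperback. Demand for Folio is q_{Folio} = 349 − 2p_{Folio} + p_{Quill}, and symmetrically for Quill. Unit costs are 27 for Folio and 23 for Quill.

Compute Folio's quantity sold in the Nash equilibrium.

213.6

Folio's profit: π = (p_{Folio} − 27)(349 − 2p_{Folio} + p_{Quill}).
∂π/∂p_{Folio} = 403 − 4p_{Folio} + p_{Quill} = 0 ⇒ p_{Folio} = 100.75 + 0.25p_{Quill}.
Similarly p_{Quill} = 98.75 + 0.25p_{Folio}.
Substituting the second reaction function into the first: p_{Folio} = 100.75 + 0.25(98.75 + 0.25p_{Folio}), which gives 0.9375p_{Folio} = 125.4375 ⇒ p_{Folio} = 133.8.
Then p_{Quill} = 98.75 + 0.25·133.8 = 132.2.
q_{Folio} = 349 − 2·133.8 + 132.2 = 213.6.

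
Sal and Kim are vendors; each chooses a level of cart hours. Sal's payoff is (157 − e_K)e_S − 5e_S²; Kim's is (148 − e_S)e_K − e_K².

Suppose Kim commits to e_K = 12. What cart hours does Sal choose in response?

Expanding Sal's payoff: 157e_S − e_Ke_S − 5e_S².
∂π/∂e_S = 157 − e_K − 10e_S = 0, so e_S = 15.7 − 0.1e_K.
At e_K = 12: e_S = 15.7 − 0.1·12 = 14.5.

14.5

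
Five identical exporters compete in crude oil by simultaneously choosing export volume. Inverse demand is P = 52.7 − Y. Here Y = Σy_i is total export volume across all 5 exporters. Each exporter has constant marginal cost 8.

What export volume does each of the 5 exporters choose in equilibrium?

A representative exporter's profit is π_i = y_i(52.7 − Y) − 8y_i, with Y = y_i + Σ_{j≠i} y_j.
First-order condition: 44.7 − 2y_i − Σ_{j≠i} y_j = 0.
With identical exporters, set every y_j = y: then 44.7 − 2y − 4y = 0, i.e. y = 44.7/6 = 7.45.

7.45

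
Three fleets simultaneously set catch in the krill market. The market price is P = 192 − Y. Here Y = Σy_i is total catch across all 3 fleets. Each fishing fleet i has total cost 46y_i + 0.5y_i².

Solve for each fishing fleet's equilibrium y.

A representative fishing fleet's profit is π_i = y_i(192 − Y) − 46y_i − 0.5y_i², with Y = y_i + Σ_{j≠i} y_j.
First-order condition: 146 − 3y_i − Σ_{j≠i} y_j = 0.
In a symmetric equilibrium every fishing fleet chooses the same y, so Σ_{j≠i} y_j = 2y. The condition becomes 146 − 5y = 0, giving y = 146/5 = 29.2.

29.2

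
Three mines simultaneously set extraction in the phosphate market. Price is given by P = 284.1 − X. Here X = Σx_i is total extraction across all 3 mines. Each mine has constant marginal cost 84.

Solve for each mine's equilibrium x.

50.025

A representative mine's profit is π_i = x_i(284.1 − X) − 84x_i, with X = x_i + Σ_{j≠i} x_j.
First-order condition: 200.1 − 2x_i − Σ_{j≠i} x_j = 0.
With identical mines, set every x_j = x: then 200.1 − 2x − 2x = 0, i.e. x = 200.1/4 = 50.025.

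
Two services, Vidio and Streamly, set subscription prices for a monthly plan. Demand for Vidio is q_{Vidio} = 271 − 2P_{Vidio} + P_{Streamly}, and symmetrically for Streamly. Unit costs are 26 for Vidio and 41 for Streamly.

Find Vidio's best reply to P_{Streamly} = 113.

Vidio's profit: π = (P_{Vidio} − 26)(271 − 2P_{Vidio} + P_{Streamly}).
∂π/∂P_{Vidio} = 323 − 4P_{Vidio} + P_{Streamly} = 0 ⇒ P_{Vidio} = 80.75 + 0.25P_{Streamly}.
At P_{Streamly} = 113: P_{Vidio} = 80.75 + 0.25·113 = 109.

109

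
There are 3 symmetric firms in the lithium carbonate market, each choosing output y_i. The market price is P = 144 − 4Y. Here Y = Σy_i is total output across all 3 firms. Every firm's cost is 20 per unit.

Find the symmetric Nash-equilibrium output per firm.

A representative firm's profit is π_i = y_i(144 − 4Y) − 20y_i, with Y = y_i + Σ_{j≠i} y_j.
First-order condition: 124 − 8y_i − 4Σ_{j≠i} y_j = 0.
In a symmetric equilibrium every firm chooses the same y, so Σ_{j≠i} y_j = 2y. The condition becomes 124 − 16y = 0, giving y = 124/16 = 7.75.

7.75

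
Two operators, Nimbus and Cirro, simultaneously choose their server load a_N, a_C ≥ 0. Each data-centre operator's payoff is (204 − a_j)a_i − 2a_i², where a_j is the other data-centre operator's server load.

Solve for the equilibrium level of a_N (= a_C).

Nimbus's payoff is (204 − a_C)a_N − 2a_N².
∂π/∂a_N = 204 − a_C − 4a_N = 0, so a_N = 51 − 0.25a_C.
Setting a_N = a_C in the reaction function: a_N = 51 − 0.25a_N, so a_N = 51 / 1.25 = 40.8.

40.8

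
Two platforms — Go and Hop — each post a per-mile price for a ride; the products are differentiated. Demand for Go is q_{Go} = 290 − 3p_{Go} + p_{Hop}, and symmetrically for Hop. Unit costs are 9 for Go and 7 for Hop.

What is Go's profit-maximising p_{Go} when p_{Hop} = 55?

62

Go's profit: π = (p_{Go} − 9)(290 − 3p_{Go} + p_{Hop}).
∂π/∂p_{Go} = 317 − 6p_{Go} + p_{Hop} = 0 ⇒ p_{Go} = 317/6 + (1/6)p_{Hop}.
At p_{Hop} = 55: p_{Go} = 317/6 + (1/6)·55 = 62.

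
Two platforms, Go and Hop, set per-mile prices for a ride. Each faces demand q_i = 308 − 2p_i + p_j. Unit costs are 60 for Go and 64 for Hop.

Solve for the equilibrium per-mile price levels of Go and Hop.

Go's profit: π = (p_{Go} − 60)(308 − 2p_{Go} + p_{Hop}).
∂π/∂p_{Go} = 428 − 4p_{Go} + p_{Hop} = 0 ⇒ p_{Go} = 107 + 0.25p_{Hop}.
Similarly p_{Hop} = 109 + 0.25p_{Go}.
Substituting the second reaction function into the first: p_{Go} = 107 + 0.25(109 + 0.25p_{Go}), which gives 0.9375p_{Go} = 134.25 ⇒ p_{Go} = 143.2.
Then p_{Hop} = 109 + 0.25·143.2 = 144.8.

143.2, 144.8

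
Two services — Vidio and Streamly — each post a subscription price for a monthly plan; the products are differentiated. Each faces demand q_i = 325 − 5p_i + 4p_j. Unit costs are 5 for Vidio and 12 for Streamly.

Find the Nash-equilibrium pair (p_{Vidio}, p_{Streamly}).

60, 62.5

Vidio's profit: π = (p_{Vidio} − 5)(325 − 5p_{Vidio} + 4p_{Streamly}).
∂π/∂p_{Vidio} = 350 − 10p_{Vidio} + 4p_{Streamly} = 0 ⇒ p_{Vidio} = 35 + 0.4p_{Streamly}.
Similarly p_{Streamly} = 38.5 + 0.4p_{Vidio}.
Solving the two reaction functions simultaneously: (1 − (0.4)(0.4))p_{Vidio} = 35 + 0.4·38.5, so 0.84p_{Vidio} = 50.4 and p_{Vidio} = 60.
Then p_{Streamly} = 38.5 + 0.4·60 = 62.5.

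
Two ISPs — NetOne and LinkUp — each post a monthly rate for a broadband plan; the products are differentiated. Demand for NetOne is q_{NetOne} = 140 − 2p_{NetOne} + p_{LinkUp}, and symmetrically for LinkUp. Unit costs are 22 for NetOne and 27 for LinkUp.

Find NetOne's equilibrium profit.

NetOne's profit: π = (p_{NetOne} − 22)(140 − 2p_{NetOne} + p_{LinkUp}).
∂π/∂p_{NetOne} = 184 − 4p_{NetOne} + p_{LinkUp} = 0 ⇒ p_{NetOne} = 46 + 0.25p_{LinkUp}.
Similarly p_{LinkUp} = 48.5 + 0.25p_{NetOne}.
Substituting the second reaction function into the first: p_{NetOne} = 46 + 0.25(48.5 + 0.25p_{NetOne}), which gives 0.9375p_{NetOne} = 58.125 ⇒ p_{NetOne} = 62.
Then p_{LinkUp} = 48.5 + 0.25·62 = 64.
q_{NetOne} = 140 − 2·62 + 64 = 80.
Profit = (62 − 22)·80 = 3200.

3200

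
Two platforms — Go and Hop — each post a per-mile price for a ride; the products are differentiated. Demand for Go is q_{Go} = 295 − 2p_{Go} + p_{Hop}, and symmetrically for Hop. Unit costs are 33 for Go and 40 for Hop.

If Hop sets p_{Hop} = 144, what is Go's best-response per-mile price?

126.25

Go's profit: π = (p_{Go} − 33)(295 − 2p_{Go} + p_{Hop}).
∂π/∂p_{Go} = 361 − 4p_{Go} + p_{Hop} = 0 ⇒ p_{Go} = 90.25 + 0.25p_{Hop}.
At p_{Hop} = 144: p_{Go} = 90.25 + 0.25·144 = 126.25.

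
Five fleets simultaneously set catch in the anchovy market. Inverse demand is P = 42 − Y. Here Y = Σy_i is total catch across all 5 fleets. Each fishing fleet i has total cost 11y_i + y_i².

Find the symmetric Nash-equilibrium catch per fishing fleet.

A representative fishing fleet's profit is π_i = y_i(42 − Y) − 11y_i − y_i², with Y = y_i + Σ_{j≠i} y_j.
First-order condition: 31 − 4y_i − Σ_{j≠i} y_j = 0.
With identical fishing fleets, set every y_j = y: then 31 − 4y − 4y = 0, i.e. y = 31/8 = 3.875.

3.875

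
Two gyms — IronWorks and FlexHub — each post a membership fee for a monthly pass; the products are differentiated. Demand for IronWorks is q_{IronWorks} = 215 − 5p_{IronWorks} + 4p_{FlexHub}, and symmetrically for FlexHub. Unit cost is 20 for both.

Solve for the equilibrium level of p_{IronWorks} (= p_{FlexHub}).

52.5

IronWorks's profit: π = (p_{IronWorks} − 20)(215 − 5p_{IronWorks} + 4p_{FlexHub}).
∂π/∂p_{IronWorks} = 315 − 10p_{IronWorks} + 4p_{FlexHub} = 0 ⇒ p_{IronWorks} = 31.5 + 0.4p_{FlexHub}.
Setting p_{IronWorks} = p_{FlexHub} in the reaction function: p_{IronWorks} = 31.5 + 0.4p_{IronWorks}, so p_{IronWorks} = 31.5 / 0.6 = 52.5.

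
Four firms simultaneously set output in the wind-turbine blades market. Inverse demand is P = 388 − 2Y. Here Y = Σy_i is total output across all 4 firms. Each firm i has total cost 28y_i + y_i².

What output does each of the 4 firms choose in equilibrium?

30

A representative firm's profit is π_i = y_i(388 − 2Y) − 28y_i − y_i², with Y = y_i + Σ_{j≠i} y_j.
First-order condition: 360 − 6y_i − 2Σ_{j≠i} y_j = 0.
Imposing symmetry (y_j = y for all j) turns Σ_{j≠i} y_j into 3y, so 360 = 12y and y = 30.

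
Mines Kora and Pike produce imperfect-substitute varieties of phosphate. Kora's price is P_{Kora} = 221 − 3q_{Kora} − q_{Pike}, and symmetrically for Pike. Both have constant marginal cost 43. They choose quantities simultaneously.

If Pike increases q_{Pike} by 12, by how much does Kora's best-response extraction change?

Mine Kora's profit: π = q_{Kora}(221 − 3q_{Kora} − q_{Pike}) − 43q_{Kora}.
∂π/∂q_{Kora} = 178 − 6q_{Kora} − q_{Pike} = 0 ⇒ q_{Kora} = 89/3 − (1/6)q_{Pike}.
The reaction-function slope is −1/6, so a 12-unit rise in q_{Pike} moves q_{Kora} by −1/6 × 12 = −2. Kora's best response falls — the actions are strategic substitutes.

-2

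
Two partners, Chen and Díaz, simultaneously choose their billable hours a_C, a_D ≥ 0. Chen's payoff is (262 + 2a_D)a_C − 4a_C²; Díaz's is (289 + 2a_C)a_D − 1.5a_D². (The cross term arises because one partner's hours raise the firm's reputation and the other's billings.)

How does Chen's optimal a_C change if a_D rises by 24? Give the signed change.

Expanding Chen's payoff: 262a_C + 2a_Da_C − 4a_C².
∂π/∂a_C = 262 + 2a_D − 8a_C = 0, so a_C = 32.75 + 0.25a_D.
The reaction-function slope is 0.25, so a 24-unit rise in a_D moves a_C by 0.25 × 24 = 6. Chen's best response rises — the actions are strategic complements.

6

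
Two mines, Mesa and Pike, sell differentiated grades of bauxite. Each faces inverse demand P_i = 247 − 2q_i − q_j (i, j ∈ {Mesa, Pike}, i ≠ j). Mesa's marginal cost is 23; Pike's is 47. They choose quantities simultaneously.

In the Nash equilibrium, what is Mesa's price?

Mine Mesa's profit: π = q_{Mesa}(247 − 2q_{Mesa} − q_{Pike}) − 23q_{Mesa}.
∂π/∂q_{Mesa} = 224 − 4q_{Mesa} − q_{Pike} = 0 ⇒ q_{Mesa} = 56 − 0.25q_{Pike}.
Similarly q_{Pike} = 50 − 0.25q_{Mesa}.
Plugging q_{Pike} into Mesa's best response: q_{Mesa} = 56 − 0.25(50 − 0.25q_{Mesa}) ⇒ 0.9375q_{Mesa} = 43.5, so q_{Mesa} = 46.4.
Then q_{Pike} = 50 − 0.25·46.4 = 38.4.
P_{Mesa} = 247 − 2·46.4 − 38.4 = 115.8.

115.8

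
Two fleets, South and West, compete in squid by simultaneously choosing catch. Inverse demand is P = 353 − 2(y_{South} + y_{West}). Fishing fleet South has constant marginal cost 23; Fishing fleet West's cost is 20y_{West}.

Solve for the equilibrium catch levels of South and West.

54.5, 56

Fishing fleet South's profit: π = y_{South}(353 − 2(y_{South} + y_{West})) − 23y_{South}.
∂π/∂y_{South} = 330 − 4y_{South} − 2y_{West} = 0, so y_{South} = 82.5 − 0.5y_{West}.
By the same steps for West: y_{West} = 83.25 − 0.5y_{South}.
Plugging y_{West} into South's best response: y_{South} = 82.5 − 0.5(83.25 − 0.5y_{South}) ⇒ 0.75y_{South} = 40.875, so y_{South} = 54.5.
Then y_{West} = 83.25 − 0.5·54.5 = 56.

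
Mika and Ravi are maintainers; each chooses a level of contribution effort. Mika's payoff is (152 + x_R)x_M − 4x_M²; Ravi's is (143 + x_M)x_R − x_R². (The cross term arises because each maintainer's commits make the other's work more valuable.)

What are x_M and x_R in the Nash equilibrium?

29.8, 86.4

Expanding Mika's payoff: 152x_M + x_Rx_M − 4x_M².
∂π/∂x_M = 152 + x_R − 8x_M = 0, so x_M = 19 + 0.125x_R.
Likewise for Ravi: x_R = 71.5 + 0.5x_M.
Solving the two reaction functions simultaneously: (1 − (0.125)(0.5))x_M = 19 + 0.125·71.5, so 0.9375x_M = 27.9375 and x_M = 29.8.
Then x_R = 71.5 + 0.5·29.8 = 86.4.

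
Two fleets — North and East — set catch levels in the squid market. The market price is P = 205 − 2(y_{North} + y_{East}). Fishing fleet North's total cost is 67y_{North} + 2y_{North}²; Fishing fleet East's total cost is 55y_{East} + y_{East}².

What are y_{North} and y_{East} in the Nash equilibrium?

Fishing fleet North's profit: π = y_{North}(205 − 2(y_{North} + y_{East})) − 67y_{North} − 2y_{North}².
∂π/∂y_{North} = 138 − 8y_{North} − 2y_{East} = 0, so y_{North} = 17.25 − 0.25y_{East}.
For East: ∂π/∂y_{East} = 150 − 6y_{East} − 2y_{North} = 0 ⇒ y_{East} = 25 − (1/3)y_{North}.
Plugging y_{East} into North's best response: y_{North} = 17.25 − 0.25(25 − (1/3)y_{North}) ⇒ (11/12)y_{North} = 11, so y_{North} = 12.
Then y_{East} = 25 − (1/3)·12 = 21.

12, 21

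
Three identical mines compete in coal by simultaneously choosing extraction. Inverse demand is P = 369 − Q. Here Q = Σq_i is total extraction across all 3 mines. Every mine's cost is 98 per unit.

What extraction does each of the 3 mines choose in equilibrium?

A representative mine's profit is π_i = q_i(369 − Q) − 98q_i, with Q = q_i + Σ_{j≠i} q_j.
First-order condition: 271 − 2q_i − Σ_{j≠i} q_j = 0.
In a symmetric equilibrium every mine chooses the same q, so Σ_{j≠i} q_j = 2q. The condition becomes 271 − 4q = 0, giving q = 271/4 = 67.75.

67.75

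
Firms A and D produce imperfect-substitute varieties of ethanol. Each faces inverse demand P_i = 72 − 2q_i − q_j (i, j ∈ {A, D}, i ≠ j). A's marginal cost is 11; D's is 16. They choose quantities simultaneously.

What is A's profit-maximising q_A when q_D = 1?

15

Firm A's profit: π = q_A(72 − 2q_A − q_D) − 11q_A.
∂π/∂q_A = 61 − 4q_A − q_D = 0 ⇒ q_A = 15.25 − 0.25q_D.
At q_D = 1: q_A = 15.25 − 0.25·1 = 15.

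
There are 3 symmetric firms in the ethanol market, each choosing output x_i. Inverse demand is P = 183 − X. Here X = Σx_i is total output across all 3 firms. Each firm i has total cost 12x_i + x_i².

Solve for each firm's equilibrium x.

28.5

A representative firm's profit is π_i = x_i(183 − X) − 12x_i − x_i², with X = x_i + Σ_{j≠i} x_j.
First-order condition: 171 − 4x_i − Σ_{j≠i} x_j = 0.
Imposing symmetry (x_j = x for all j) turns Σ_{j≠i} x_j into 2x, so 171 = 6x and x = 28.5.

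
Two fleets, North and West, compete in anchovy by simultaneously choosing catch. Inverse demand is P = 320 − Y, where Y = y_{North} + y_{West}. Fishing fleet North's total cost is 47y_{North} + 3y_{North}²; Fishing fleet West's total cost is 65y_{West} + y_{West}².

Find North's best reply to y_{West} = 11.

32.75

Fishing fleet North's profit: π = y_{North}(320 − (y_{North} + y_{West})) − 47y_{North} − 3y_{North}².
∂π/∂y_{North} = 273 − 8y_{North} − y_{West} = 0, so y_{North} = 34.125 − 0.125y_{West}.
At y_{West} = 11: y_{North} = 34.125 − 0.125·11 = 32.75.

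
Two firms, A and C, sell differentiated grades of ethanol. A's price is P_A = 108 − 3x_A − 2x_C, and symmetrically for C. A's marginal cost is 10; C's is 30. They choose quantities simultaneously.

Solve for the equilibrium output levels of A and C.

Firm A's profit: π = x_A(108 − 3x_A − 2x_C) − 10x_A.
∂π/∂x_A = 98 − 6x_A − 2x_C = 0 ⇒ x_A = 49/3 − (1/3)x_C.
Similarly x_C = 13 − (1/3)x_A.
Solving the two reaction functions simultaneously: (1 − (−1/3)(−1/3))x_A = 49/3 − (1/3)·13, so (8/9)x_A = 12 and x_A = 13.5.
Then x_C = 13 − (1/3)·13.5 = 8.5.

13.5, 8.5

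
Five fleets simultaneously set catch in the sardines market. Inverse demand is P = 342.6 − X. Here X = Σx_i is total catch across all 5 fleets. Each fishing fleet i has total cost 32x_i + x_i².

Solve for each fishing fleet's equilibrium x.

A representative fishing fleet's profit is π_i = x_i(342.6 − X) − 32x_i − x_i², with X = x_i + Σ_{j≠i} x_j.
First-order condition: 310.6 − 4x_i − Σ_{j≠i} x_j = 0.
Imposing symmetry (x_j = x for all j) turns Σ_{j≠i} x_j into 4x, so 310.6 = 8x and x = 38.825.

38.825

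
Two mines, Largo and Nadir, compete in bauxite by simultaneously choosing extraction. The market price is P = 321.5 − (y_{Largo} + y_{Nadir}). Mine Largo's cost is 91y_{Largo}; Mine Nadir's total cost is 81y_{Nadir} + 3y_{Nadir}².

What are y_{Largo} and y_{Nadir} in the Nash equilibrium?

Mine Largo's profit: π = y_{Largo}(321.5 − (y_{Largo} + y_{Nadir})) − 91y_{Largo}.
∂π/∂y_{Largo} = 230.5 − 2y_{Largo} − y_{Nadir} = 0, so y_{Largo} = 115.25 − 0.5y_{Nadir}.
For Nadir: ∂π/∂y_{Nadir} = 240.5 − 8y_{Nadir} − y_{Largo} = 0 ⇒ y_{Nadir} = 30.0625 − 0.125y_{Largo}.
Solving the two reaction functions simultaneously: (1 − (−0.5)(−0.125))y_{Largo} = 115.25 − 0.5·30.0625, so 0.9375y_{Largo} = 3207/32 and y_{Largo} = 106.9.
Then y_{Nadir} = 30.0625 − 0.125·106.9 = 16.7.

106.9, 16.7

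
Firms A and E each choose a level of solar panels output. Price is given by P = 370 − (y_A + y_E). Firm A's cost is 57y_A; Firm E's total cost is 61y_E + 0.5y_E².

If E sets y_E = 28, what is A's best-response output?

142.5

Firm A's profit: π = y_A(370 − (y_A + y_E)) − 57y_A.
∂π/∂y_A = 313 − 2y_A − y_E = 0, so y_A = 156.5 − 0.5y_E.
At y_E = 28: y_A = 156.5 − 0.5·28 = 142.5.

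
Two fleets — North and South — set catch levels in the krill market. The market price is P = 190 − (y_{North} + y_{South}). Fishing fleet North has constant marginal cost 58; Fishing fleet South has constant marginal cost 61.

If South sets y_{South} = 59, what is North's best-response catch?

Fishing fleet North's profit: π = y_{North}(190 − (y_{North} + y_{South})) − 58y_{North}.
∂π/∂y_{North} = 132 − 2y_{North} − y_{South} = 0, so y_{North} = 66 − 0.5y_{South}.
At y_{South} = 59: y_{North} = 66 − 0.5·59 = 36.5.

36.5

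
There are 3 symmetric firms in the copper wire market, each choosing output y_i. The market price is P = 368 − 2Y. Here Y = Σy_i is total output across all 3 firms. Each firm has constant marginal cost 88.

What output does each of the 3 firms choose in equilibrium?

A representative firm's profit is π_i = y_i(368 − 2Y) − 88y_i, with Y = y_i + Σ_{j≠i} y_j.
First-order condition: 280 − 4y_i − 2Σ_{j≠i} y_j = 0.
Imposing symmetry (y_j = y for all j) turns Σ_{j≠i} y_j into 2y, so 280 = 8y and y = 35.

35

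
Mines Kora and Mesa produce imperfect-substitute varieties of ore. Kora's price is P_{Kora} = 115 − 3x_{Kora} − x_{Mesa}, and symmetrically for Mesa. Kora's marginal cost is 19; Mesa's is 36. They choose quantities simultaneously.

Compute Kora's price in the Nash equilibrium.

61.6

Mine Kora's profit: π = x_{Kora}(115 − 3x_{Kora} − x_{Mesa}) − 19x_{Kora}.
∂π/∂x_{Kora} = 96 − 6x_{Kora} − x_{Mesa} = 0 ⇒ x_{Kora} = 16 − (1/6)x_{Mesa}.
Similarly x_{Mesa} = 79/6 − (1/6)x_{Kora}.
Substituting the second reaction function into the first: x_{Kora} = 16 − (1/6)(79/6 − (1/6)x_{Kora}), which gives (35/36)x_{Kora} = 497/36 ⇒ x_{Kora} = 14.2.
Then x_{Mesa} = 79/6 − (1/6)·14.2 = 10.8.
P_{Kora} = 115 − 3·14.2 − 10.8 = 61.6.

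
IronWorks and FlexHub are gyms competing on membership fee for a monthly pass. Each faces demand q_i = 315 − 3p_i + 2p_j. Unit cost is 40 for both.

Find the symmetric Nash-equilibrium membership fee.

IronWorks's profit: π = (p_{IronWorks} − 40)(315 − 3p_{IronWorks} + 2p_{FlexHub}).
∂π/∂p_{IronWorks} = 435 − 6p_{IronWorks} + 2p_{FlexHub} = 0 ⇒ p_{IronWorks} = 72.5 + (1/3)p_{FlexHub}.
The game is symmetric, so in equilibrium p_{FlexHub} = p_{IronWorks}: the reaction function gives (2/3)p_{IronWorks} = 72.5, hence p_{IronWorks} = 108.75.

108.75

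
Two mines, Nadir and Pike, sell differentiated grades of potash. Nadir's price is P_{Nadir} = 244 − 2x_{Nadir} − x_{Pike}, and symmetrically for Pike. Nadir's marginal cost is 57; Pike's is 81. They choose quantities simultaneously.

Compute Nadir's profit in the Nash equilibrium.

Mine Nadir's profit: π = x_{Nadir}(244 − 2x_{Nadir} − x_{Pike}) − 57x_{Nadir}.
∂π/∂x_{Nadir} = 187 − 4x_{Nadir} − x_{Pike} = 0 ⇒ x_{Nadir} = 46.75 − 0.25x_{Pike}.
Similarly x_{Pike} = 40.75 − 0.25x_{Nadir}.
Substituting the second reaction function into the first: x_{Nadir} = 46.75 − 0.25(40.75 − 0.25x_{Nadir}), which gives 0.9375x_{Nadir} = 36.5625 ⇒ x_{Nadir} = 39.
Then x_{Pike} = 40.75 − 0.25·39 = 31.
P_{Nadir} = 244 − 2·39 − 31 = 135.
Profit = (135 − 57)·39 = 3042.

3042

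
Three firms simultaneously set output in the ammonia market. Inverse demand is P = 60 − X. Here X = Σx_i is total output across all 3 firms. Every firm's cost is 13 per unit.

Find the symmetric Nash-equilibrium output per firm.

11.75

A representative firm's profit is π_i = x_i(60 − X) − 13x_i, with X = x_i + Σ_{j≠i} x_j.
First-order condition: 47 − 2x_i − Σ_{j≠i} x_j = 0.
Imposing symmetry (x_j = x for all j) turns Σ_{j≠i} x_j into 2x, so 47 = 4x and x = 11.75.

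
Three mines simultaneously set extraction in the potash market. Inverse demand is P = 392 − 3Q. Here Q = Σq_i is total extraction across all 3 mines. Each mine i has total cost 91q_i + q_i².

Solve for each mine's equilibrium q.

21.5

A representative mine's profit is π_i = q_i(392 − 3Q) − 91q_i − q_i², with Q = q_i + Σ_{j≠i} q_j.
First-order condition: 301 − 8q_i − 3Σ_{j≠i} q_j = 0.
With identical mines, set every q_j = q: then 301 − 8q − 6q = 0, i.e. q = 301/14 = 21.5.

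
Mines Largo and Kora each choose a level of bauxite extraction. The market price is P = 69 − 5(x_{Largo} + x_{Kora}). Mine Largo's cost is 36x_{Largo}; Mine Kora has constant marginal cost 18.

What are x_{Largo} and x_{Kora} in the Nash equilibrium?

1, 4.6

Mine Largo's profit: π = x_{Largo}(69 − 5(x_{Largo} + x_{Kora})) − 36x_{Largo}.
∂π/∂x_{Largo} = 33 − 10x_{Largo} − 5x_{Kora} = 0, so x_{Largo} = 3.3 − 0.5x_{Kora}.
By the same steps for Kora: x_{Kora} = 5.1 − 0.5x_{Largo}.
Substituting the second reaction function into the first: x_{Largo} = 3.3 − 0.5(5.1 − 0.5x_{Largo}), which gives 0.75x_{Largo} = 0.75 ⇒ x_{Largo} = 1.
Then x_{Kora} = 5.1 − 0.5·1 = 4.6.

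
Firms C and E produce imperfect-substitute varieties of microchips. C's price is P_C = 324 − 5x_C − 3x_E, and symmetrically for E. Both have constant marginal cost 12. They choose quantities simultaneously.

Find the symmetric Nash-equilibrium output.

Firm C's profit: π = x_C(324 − 5x_C − 3x_E) − 12x_C.
∂π/∂x_C = 312 − 10x_C − 3x_E = 0 ⇒ x_C = 31.2 − 0.3x_E.
By symmetry x_E = x_C; substituting into the reaction function, 1.3x_C = 31.2 and x_C = 24.

24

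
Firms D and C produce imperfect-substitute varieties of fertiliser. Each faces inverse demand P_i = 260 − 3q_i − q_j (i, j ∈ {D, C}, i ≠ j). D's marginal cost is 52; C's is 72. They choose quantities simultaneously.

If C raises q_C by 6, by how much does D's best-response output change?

Firm D's profit: π = q_D(260 − 3q_D − q_C) − 52q_D.
∂π/∂q_D = 208 − 6q_D − q_C = 0 ⇒ q_D = 104/3 − (1/6)q_C.
The reaction-function slope is −1/6, so a 6-unit rise in q_C moves q_D by −1/6 × 6 = −1. D's best response falls — the actions are strategic substitutes.

-1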